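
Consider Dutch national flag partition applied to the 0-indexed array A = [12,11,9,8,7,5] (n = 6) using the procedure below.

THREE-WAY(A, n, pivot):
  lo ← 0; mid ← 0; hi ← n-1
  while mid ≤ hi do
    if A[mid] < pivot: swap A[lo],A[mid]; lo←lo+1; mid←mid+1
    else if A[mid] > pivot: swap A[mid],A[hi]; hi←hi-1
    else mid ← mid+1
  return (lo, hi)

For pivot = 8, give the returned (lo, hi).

pivot = 8; lo=0, mid=0, hi=5
A[mid]=12>8: swap A[0],A[5]; hi=4 → [5,11,9,8,7,12]
A[mid]=5<8: swap A[0],A[0]; lo=1,mid=1 → [5,11,9,8,7,12]
A[mid]=11>8: swap A[1],A[4]; hi=3 → [5,7,9,8,11,12]
A[mid]=7<8: swap A[1],A[1]; lo=2,mid=2 → [5,7,9,8,11,12]
A[mid]=9>8: swap A[2],A[3]; hi=2 → [5,7,8,9,11,12]
A[mid]=8=8: mid=3
end: lo=2, hi=2; A = [5,7,8,9,11,12]

(2, 2)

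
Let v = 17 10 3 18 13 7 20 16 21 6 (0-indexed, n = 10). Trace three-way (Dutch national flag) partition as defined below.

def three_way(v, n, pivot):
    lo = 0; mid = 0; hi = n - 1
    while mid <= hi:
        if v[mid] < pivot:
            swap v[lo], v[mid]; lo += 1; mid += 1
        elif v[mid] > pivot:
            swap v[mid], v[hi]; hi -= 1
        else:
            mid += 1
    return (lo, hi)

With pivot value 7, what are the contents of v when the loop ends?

pivot = 7; lo=0, mid=0, hi=9
v[mid]=17>7: swap v[0],v[9]; hi=8 → 6 10 3 18 13 7 20 16 21 17
v[mid]=6<7: swap v[0],v[0]; lo=1,mid=1 → 6 10 3 18 13 7 20 16 21 17
v[mid]=10>7: swap v[1],v[8]; hi=7 → 6 21 3 18 13 7 20 16 10 17
v[mid]=21>7: swap v[1],v[7]; hi=6 → 6 16 3 18 13 7 20 21 10 17
v[mid]=16>7: swap v[1],v[6]; hi=5 → 6 20 3 18 13 7 16 21 10 17
v[mid]=20>7: swap v[1],v[5]; hi=4 → 6 7 3 18 13 20 16 21 10 17
v[mid]=7=7: mid=2
v[mid]=3<7: swap v[1],v[2]; lo=2,mid=3 → 6 3 7 18 13 20 16 21 10 17
v[mid]=18>7: swap v[3],v[4]; hi=3 → 6 3 7 13 18 20 16 21 10 17
v[mid]=13>7: swap v[3],v[3]; hi=2 → 6 3 7 13 18 20 16 21 10 17
end: lo=2, hi=2; v = 6 3 7 13 18 20 16 21 10 17

6 3 7 13 18 20 16 21 10 17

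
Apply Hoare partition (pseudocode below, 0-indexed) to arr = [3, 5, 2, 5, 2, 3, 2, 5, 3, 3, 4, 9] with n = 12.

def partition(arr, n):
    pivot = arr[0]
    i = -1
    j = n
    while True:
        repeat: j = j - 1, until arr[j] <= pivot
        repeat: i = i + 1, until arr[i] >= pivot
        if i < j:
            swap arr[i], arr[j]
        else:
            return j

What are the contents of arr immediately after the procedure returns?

pivot=3
j stops at 9 (3), i stops at 0 (3); swap ⇒ [3, 5, 2, 5, 2, 3, 2, 5, 3, 3, 4, 9]
j stops at 8 (3), i stops at 1 (5); swap ⇒ [3, 3, 2, 5, 2, 3, 2, 5, 5, 3, 4, 9]
j stops at 6 (2), i stops at 3 (5); swap ⇒ [3, 3, 2, 2, 2, 3, 5, 5, 5, 3, 4, 9]
j stops at 5, i stops at 5; i≥j ⇒ return 5. arr=[3, 3, 2, 2, 2, 3, 5, 5, 5, 3, 4, 9]

[3, 3, 2, 2, 2, 3, 5, 5, 5, 3, 4, 9]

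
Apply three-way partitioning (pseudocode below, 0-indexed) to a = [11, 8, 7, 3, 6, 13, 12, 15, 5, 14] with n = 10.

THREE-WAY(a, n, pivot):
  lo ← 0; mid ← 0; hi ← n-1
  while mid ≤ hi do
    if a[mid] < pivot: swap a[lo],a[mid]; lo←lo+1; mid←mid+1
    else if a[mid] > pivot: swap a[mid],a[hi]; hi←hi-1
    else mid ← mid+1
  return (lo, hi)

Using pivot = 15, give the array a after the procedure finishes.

[11, 8, 7, 3, 6, 13, 12, 5, 14, 15]

lo=0 mid=0 hi=9
11<15: swap(0,0), lo=1 mid=1 ⇒ [11, 8, 7, 3, 6, 13, 12, 15, 5, 14]
8<15: swap(1,1), lo=2 mid=2 ⇒ [11, 8, 7, 3, 6, 13, 12, 15, 5, 14]
7<15: swap(2,2), lo=3 mid=3 ⇒ [11, 8, 7, 3, 6, 13, 12, 15, 5, 14]
3<15: swap(3,3), lo=4 mid=4 ⇒ [11, 8, 7, 3, 6, 13, 12, 15, 5, 14]
6<15: swap(4,4), lo=5 mid=5 ⇒ [11, 8, 7, 3, 6, 13, 12, 15, 5, 14]
13<15: swap(5,5), lo=6 mid=6 ⇒ [11, 8, 7, 3, 6, 13, 12, 15, 5, 14]
12<15: swap(6,6), lo=7 mid=7 ⇒ [11, 8, 7, 3, 6, 13, 12, 15, 5, 14]
15=15: mid=8
5<15: swap(7,8), lo=8 mid=9 ⇒ [11, 8, 7, 3, 6, 13, 12, 5, 15, 14]
14<15: swap(8,9), lo=9 mid=10 ⇒ [11, 8, 7, 3, 6, 13, 12, 5, 14, 15]
done. lo=9 hi=9; a=[11, 8, 7, 3, 6, 13, 12, 5, 14, 15]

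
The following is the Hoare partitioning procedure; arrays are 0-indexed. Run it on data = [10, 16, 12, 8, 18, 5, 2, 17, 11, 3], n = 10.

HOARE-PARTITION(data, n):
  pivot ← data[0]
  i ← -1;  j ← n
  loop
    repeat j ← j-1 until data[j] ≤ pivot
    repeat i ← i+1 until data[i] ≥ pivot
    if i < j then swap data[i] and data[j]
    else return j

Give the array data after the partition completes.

pivot=10
j stops at 9 (3), i stops at 0 (10); swap ⇒ [3, 16, 12, 8, 18, 5, 2, 17, 11, 10]
j stops at 6 (2), i stops at 1 (16); swap ⇒ [3, 2, 12, 8, 18, 5, 16, 17, 11, 10]
j stops at 5 (5), i stops at 2 (12); swap ⇒ [3, 2, 5, 8, 18, 12, 16, 17, 11, 10]
j stops at 3, i stops at 4; i≥j ⇒ return 3. data=[3, 2, 5, 8, 18, 12, 16, 17, 11, 10]

[3, 2, 5, 8, 18, 12, 16, 17, 11, 10]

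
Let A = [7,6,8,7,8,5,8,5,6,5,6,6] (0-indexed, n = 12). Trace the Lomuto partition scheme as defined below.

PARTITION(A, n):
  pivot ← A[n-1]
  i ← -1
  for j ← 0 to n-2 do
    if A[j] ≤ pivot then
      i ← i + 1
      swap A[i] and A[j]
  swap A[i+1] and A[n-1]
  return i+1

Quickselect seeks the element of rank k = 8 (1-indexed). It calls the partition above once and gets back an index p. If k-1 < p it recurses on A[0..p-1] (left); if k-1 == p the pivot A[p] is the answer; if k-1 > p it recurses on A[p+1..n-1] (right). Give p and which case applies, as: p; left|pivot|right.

6; right

pivot = A[11] = 6; i = -1
j=0: A[0]=7 > 6 → no swap
j=1: A[1]=6 ≤ 6 → i=0, swap A[0],A[1] → [6,7,8,7,8,5,8,5,6,5,6,6]
j=2: A[2]=8 > 6 → no swap
j=3: A[3]=7 > 6 → no swap
j=4: A[4]=8 > 6 → no swap
j=5: A[5]=5 ≤ 6 → i=1, swap A[1],A[5] → [6,5,8,7,8,7,8,5,6,5,6,6]
j=6: A[6]=8 > 6 → no swap
j=7: A[7]=5 ≤ 6 → i=2, swap A[2],A[7] → [6,5,5,7,8,7,8,8,6,5,6,6]
j=8: A[8]=6 ≤ 6 → i=3, swap A[3],A[8] → [6,5,5,6,8,7,8,8,7,5,6,6]
j=9: A[9]=5 ≤ 6 → i=4, swap A[4],A[9] → [6,5,5,6,5,7,8,8,7,8,6,6]
j=10: A[10]=6 ≤ 6 → i=5, swap A[5],A[10] → [6,5,5,6,5,6,8,8,7,8,7,6]
final swap A[6],A[11] → [6,5,5,6,5,6,6,8,7,8,7,8]; return 6
p = 6; k-1 = 7 > 6 ⇒ right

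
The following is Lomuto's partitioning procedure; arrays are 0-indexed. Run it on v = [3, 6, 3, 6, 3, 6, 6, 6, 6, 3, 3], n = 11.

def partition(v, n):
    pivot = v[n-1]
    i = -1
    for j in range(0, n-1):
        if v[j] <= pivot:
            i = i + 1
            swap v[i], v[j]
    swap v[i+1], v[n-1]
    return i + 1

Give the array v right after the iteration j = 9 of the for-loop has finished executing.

[3, 3, 3, 3, 6, 6, 6, 6, 6, 6, 3]

pivot = v[10] = 3; i = -1
j=0: v[0]=3 ≤ 3 → i=0, swap v[0],v[0] (no change) → [3, 6, 3, 6, 3, 6, 6, 6, 6, 3, 3]
j=1: v[1]=6 > 3 → no swap
j=2: v[2]=3 ≤ 3 → i=1, swap v[1],v[2] → [3, 3, 6, 6, 3, 6, 6, 6, 6, 3, 3]
j=3: v[3]=6 > 3 → no swap
j=4: v[4]=3 ≤ 3 → i=2, swap v[2],v[4] → [3, 3, 3, 6, 6, 6, 6, 6, 6, 3, 3]
j=5: v[5]=6 > 3 → no swap
j=6: v[6]=6 > 3 → no swap
j=7: v[7]=6 > 3 → no swap
j=8: v[8]=6 > 3 → no swap
j=9: v[9]=3 ≤ 3 → i=3, swap v[3],v[9] → [3, 3, 3, 3, 6, 6, 6, 6, 6, 6, 3]
(after j=9) v = [3, 3, 3, 3, 6, 6, 6, 6, 6, 6, 3]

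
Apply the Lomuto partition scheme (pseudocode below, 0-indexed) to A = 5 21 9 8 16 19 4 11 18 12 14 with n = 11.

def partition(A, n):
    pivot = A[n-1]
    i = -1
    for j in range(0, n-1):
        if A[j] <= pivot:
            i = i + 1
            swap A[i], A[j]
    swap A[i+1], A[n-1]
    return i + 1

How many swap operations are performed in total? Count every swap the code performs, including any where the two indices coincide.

pivot = A[10] = 14; i = -1
j=0: A[0]=5 ≤ 14 → i=0, swap A[0],A[0] (no change) → 5 21 9 8 16 19 4 11 18 12 14
j=1: A[1]=21 > 14 → no swap
j=2: A[2]=9 ≤ 14 → i=1, swap A[1],A[2] → 5 9 21 8 16 19 4 11 18 12 14
j=3: A[3]=8 ≤ 14 → i=2, swap A[2],A[3] → 5 9 8 21 16 19 4 11 18 12 14
j=4: A[4]=16 > 14 → no swap
j=5: A[5]=19 > 14 → no swap
j=6: A[6]=4 ≤ 14 → i=3, swap A[3],A[6] → 5 9 8 4 16 19 21 11 18 12 14
j=7: A[7]=11 ≤ 14 → i=4, swap A[4],A[7] → 5 9 8 4 11 19 21 16 18 12 14
j=8: A[8]=18 > 14 → no swap
j=9: A[9]=12 ≤ 14 → i=5, swap A[5],A[9] → 5 9 8 4 11 12 21 16 18 19 14
final swap A[6],A[10] → 5 9 8 4 11 12 14 16 18 19 21; return 6

7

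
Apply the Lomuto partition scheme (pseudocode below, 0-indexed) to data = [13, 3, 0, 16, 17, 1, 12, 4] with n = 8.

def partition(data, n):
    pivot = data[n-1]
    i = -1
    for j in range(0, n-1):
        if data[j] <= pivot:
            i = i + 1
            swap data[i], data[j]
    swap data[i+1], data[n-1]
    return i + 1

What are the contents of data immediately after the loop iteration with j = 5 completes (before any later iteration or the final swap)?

pivot = data[7] = 4; i = -1
j=0: data[0]=13 > 4 → no swap
j=1: data[1]=3 ≤ 4 → i=0, swap data[0],data[1] → [3, 13, 0, 16, 17, 1, 12, 4]
j=2: data[2]=0 ≤ 4 → i=1, swap data[1],data[2] → [3, 0, 13, 16, 17, 1, 12, 4]
j=3: data[3]=16 > 4 → no swap
j=4: data[4]=17 > 4 → no swap
j=5: data[5]=1 ≤ 4 → i=2, swap data[2],data[5] → [3, 0, 1, 16, 17, 13, 12, 4]
(after j=5) data = [3, 0, 1, 16, 17, 13, 12, 4]

[3, 0, 1, 16, 17, 13, 12, 4]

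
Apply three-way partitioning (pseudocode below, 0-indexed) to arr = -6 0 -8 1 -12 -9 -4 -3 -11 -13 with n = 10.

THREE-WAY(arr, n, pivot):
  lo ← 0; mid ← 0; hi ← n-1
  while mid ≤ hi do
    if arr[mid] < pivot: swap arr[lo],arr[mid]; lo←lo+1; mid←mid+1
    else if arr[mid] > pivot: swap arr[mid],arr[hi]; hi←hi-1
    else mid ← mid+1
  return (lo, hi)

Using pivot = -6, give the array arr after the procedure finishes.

pivot = -6; lo=0, mid=0, hi=9
arr[mid]=-6=-6: mid=1
arr[mid]=0>-6: swap arr[1],arr[9]; hi=8 → -6 -13 -8 1 -12 -9 -4 -3 -11 0
arr[mid]=-13<-6: swap arr[0],arr[1]; lo=1,mid=2 → -13 -6 -8 1 -12 -9 -4 -3 -11 0
arr[mid]=-8<-6: swap arr[1],arr[2]; lo=2,mid=3 → -13 -8 -6 1 -12 -9 -4 -3 -11 0
arr[mid]=1>-6: swap arr[3],arr[8]; hi=7 → -13 -8 -6 -11 -12 -9 -4 -3 1 0
arr[mid]=-11<-6: swap arr[2],arr[3]; lo=3,mid=4 → -13 -8 -11 -6 -12 -9 -4 -3 1 0
arr[mid]=-12<-6: swap arr[3],arr[4]; lo=4,mid=5 → -13 -8 -11 -12 -6 -9 -4 -3 1 0
arr[mid]=-9<-6: swap arr[4],arr[5]; lo=5,mid=6 → -13 -8 -11 -12 -9 -6 -4 -3 1 0
arr[mid]=-4>-6: swap arr[6],arr[7]; hi=6 → -13 -8 -11 -12 -9 -6 -3 -4 1 0
arr[mid]=-3>-6: swap arr[6],arr[6]; hi=5 → -13 -8 -11 -12 -9 -6 -3 -4 1 0
end: lo=5, hi=5; arr = -13 -8 -11 -12 -9 -6 -3 -4 1 0

-13 -8 -11 -12 -9 -6 -3 -4 1 0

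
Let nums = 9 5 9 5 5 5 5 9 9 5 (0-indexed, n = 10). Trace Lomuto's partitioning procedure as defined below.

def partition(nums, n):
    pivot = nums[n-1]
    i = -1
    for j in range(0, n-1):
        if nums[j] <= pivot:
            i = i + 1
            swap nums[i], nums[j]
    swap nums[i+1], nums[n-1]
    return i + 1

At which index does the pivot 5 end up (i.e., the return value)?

5

pivot=5, i=-1
j=0: 9>5, skip
j=1: 5≤5, i=0, swap(0,1) ⇒ 5 9 9 5 5 5 5 9 9 5
j=2: 9>5, skip
j=3: 5≤5, i=1, swap(1,3) ⇒ 5 5 9 9 5 5 5 9 9 5
j=4: 5≤5, i=2, swap(2,4) ⇒ 5 5 5 9 9 5 5 9 9 5
j=5: 5≤5, i=3, swap(3,5) ⇒ 5 5 5 5 9 9 5 9 9 5
j=6: 5≤5, i=4, swap(4,6) ⇒ 5 5 5 5 5 9 9 9 9 5
j=7: 9>5, skip
j=8: 9>5, skip
swap(5,9) ⇒ 5 5 5 5 5 5 9 9 9 9; return 5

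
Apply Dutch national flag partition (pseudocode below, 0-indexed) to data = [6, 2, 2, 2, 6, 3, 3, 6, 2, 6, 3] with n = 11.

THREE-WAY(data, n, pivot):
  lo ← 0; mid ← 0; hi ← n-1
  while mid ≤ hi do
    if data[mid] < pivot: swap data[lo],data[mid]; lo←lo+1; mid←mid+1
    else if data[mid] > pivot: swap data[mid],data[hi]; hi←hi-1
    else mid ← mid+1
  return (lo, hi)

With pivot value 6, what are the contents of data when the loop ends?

[2, 2, 2, 3, 3, 2, 3, 6, 6, 6, 6]

lo=0 mid=0 hi=10
6=6: mid=1
2<6: swap(0,1), lo=1 mid=2 ⇒ [2, 6, 2, 2, 6, 3, 3, 6, 2, 6, 3]
2<6: swap(1,2), lo=2 mid=3 ⇒ [2, 2, 6, 2, 6, 3, 3, 6, 2, 6, 3]
2<6: swap(2,3), lo=3 mid=4 ⇒ [2, 2, 2, 6, 6, 3, 3, 6, 2, 6, 3]
6=6: mid=5
3<6: swap(3,5), lo=4 mid=6 ⇒ [2, 2, 2, 3, 6, 6, 3, 6, 2, 6, 3]
3<6: swap(4,6), lo=5 mid=7 ⇒ [2, 2, 2, 3, 3, 6, 6, 6, 2, 6, 3]
6=6: mid=8
2<6: swap(5,8), lo=6 mid=9 ⇒ [2, 2, 2, 3, 3, 2, 6, 6, 6, 6, 3]
6=6: mid=10
3<6: swap(6,10), lo=7 mid=11 ⇒ [2, 2, 2, 3, 3, 2, 3, 6, 6, 6, 6]
done. lo=7 hi=10; data=[2, 2, 2, 3, 3, 2, 3, 6, 6, 6, 6]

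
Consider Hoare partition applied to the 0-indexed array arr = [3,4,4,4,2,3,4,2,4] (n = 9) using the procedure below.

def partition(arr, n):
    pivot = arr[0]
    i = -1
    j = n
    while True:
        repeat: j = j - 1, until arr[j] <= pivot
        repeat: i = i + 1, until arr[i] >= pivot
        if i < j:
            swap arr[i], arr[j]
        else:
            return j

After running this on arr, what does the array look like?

pivot = arr[0] = 3; i = -1, j = 9
j→7 (arr[7]=2≤3), i→0 (arr[0]=3≥3); i<j, swap → [2,4,4,4,2,3,4,3,4]
j→5 (arr[5]=3≤3), i→1 (arr[1]=4≥3); i<j, swap → [2,3,4,4,2,4,4,3,4]
j→4 (arr[4]=2≤3), i→2 (arr[2]=4≥3); i<j, swap → [2,3,2,4,4,4,4,3,4]
j→2, i→3; i≥j, return j=2. arr = [2,3,2,4,4,4,4,3,4]

[2,3,2,4,4,4,4,3,4]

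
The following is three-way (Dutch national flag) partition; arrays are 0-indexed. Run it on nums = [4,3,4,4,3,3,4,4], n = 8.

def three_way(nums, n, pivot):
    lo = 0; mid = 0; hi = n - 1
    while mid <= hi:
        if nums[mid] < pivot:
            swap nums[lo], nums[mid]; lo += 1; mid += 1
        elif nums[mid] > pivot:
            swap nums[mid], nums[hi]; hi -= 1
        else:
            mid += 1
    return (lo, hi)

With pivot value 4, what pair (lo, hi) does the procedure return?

pivot = 4; lo=0, mid=0, hi=7
nums[mid]=4=4: mid=1
nums[mid]=3<4: swap nums[0],nums[1]; lo=1,mid=2 → [3,4,4,4,3,3,4,4]
nums[mid]=4=4: mid=3
nums[mid]=4=4: mid=4
nums[mid]=3<4: swap nums[1],nums[4]; lo=2,mid=5 → [3,3,4,4,4,3,4,4]
nums[mid]=3<4: swap nums[2],nums[5]; lo=3,mid=6 → [3,3,3,4,4,4,4,4]
nums[mid]=4=4: mid=7
nums[mid]=4=4: mid=8
end: lo=3, hi=7; nums = [3,3,3,4,4,4,4,4]

(3, 7)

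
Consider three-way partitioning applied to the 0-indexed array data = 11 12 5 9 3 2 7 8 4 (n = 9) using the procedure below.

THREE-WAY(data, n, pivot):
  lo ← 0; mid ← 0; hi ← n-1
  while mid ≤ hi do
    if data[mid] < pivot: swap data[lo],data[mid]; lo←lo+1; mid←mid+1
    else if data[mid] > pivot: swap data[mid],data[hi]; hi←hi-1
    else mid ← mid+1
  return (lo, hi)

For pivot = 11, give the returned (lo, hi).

pivot = 11; lo=0, mid=0, hi=8
data[mid]=11=11: mid=1
data[mid]=12>11: swap data[1],data[8]; hi=7 → 11 4 5 9 3 2 7 8 12
data[mid]=4<11: swap data[0],data[1]; lo=1,mid=2 → 4 11 5 9 3 2 7 8 12
data[mid]=5<11: swap data[1],data[2]; lo=2,mid=3 → 4 5 11 9 3 2 7 8 12
data[mid]=9<11: swap data[2],data[3]; lo=3,mid=4 → 4 5 9 11 3 2 7 8 12
data[mid]=3<11: swap data[3],data[4]; lo=4,mid=5 → 4 5 9 3 11 2 7 8 12
data[mid]=2<11: swap data[4],data[5]; lo=5,mid=6 → 4 5 9 3 2 11 7 8 12
data[mid]=7<11: swap data[5],data[6]; lo=6,mid=7 → 4 5 9 3 2 7 11 8 12
data[mid]=8<11: swap data[6],data[7]; lo=7,mid=8 → 4 5 9 3 2 7 8 11 12
end: lo=7, hi=7; data = 4 5 9 3 2 7 8 11 12

(7, 7)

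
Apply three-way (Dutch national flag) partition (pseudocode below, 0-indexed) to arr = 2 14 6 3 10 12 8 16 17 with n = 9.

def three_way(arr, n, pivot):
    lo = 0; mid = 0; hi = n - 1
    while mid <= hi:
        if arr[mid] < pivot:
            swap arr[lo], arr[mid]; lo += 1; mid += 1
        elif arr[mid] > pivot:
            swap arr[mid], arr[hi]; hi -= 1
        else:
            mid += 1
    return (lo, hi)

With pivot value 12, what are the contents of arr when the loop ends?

2 8 6 3 10 12 16 17 14

pivot = 12; lo=0, mid=0, hi=8
arr[mid]=2<12: swap arr[0],arr[0]; lo=1,mid=1 → 2 14 6 3 10 12 8 16 17
arr[mid]=14>12: swap arr[1],arr[8]; hi=7 → 2 17 6 3 10 12 8 16 14
arr[mid]=17>12: swap arr[1],arr[7]; hi=6 → 2 16 6 3 10 12 8 17 14
arr[mid]=16>12: swap arr[1],arr[6]; hi=5 → 2 8 6 3 10 12 16 17 14
arr[mid]=8<12: swap arr[1],arr[1]; lo=2,mid=2 → 2 8 6 3 10 12 16 17 14
arr[mid]=6<12: swap arr[2],arr[2]; lo=3,mid=3 → 2 8 6 3 10 12 16 17 14
arr[mid]=3<12: swap arr[3],arr[3]; lo=4,mid=4 → 2 8 6 3 10 12 16 17 14
arr[mid]=10<12: swap arr[4],arr[4]; lo=5,mid=5 → 2 8 6 3 10 12 16 17 14
arr[mid]=12=12: mid=6
end: lo=5, hi=5; arr = 2 8 6 3 10 12 16 17 14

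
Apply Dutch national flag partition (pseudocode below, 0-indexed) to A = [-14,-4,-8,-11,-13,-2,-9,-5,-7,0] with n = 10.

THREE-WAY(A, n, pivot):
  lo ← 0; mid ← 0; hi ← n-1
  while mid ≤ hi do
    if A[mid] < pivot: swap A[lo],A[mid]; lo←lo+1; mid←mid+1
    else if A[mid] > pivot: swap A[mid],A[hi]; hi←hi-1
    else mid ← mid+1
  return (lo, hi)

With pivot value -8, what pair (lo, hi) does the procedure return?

(4, 4)

lo=0 mid=0 hi=9
-14<-8: swap(0,0), lo=1 mid=1 ⇒ [-14,-4,-8,-11,-13,-2,-9,-5,-7,0]
-4>-8: swap(1,9), hi=8 ⇒ [-14,0,-8,-11,-13,-2,-9,-5,-7,-4]
0>-8: swap(1,8), hi=7 ⇒ [-14,-7,-8,-11,-13,-2,-9,-5,0,-4]
-7>-8: swap(1,7), hi=6 ⇒ [-14,-5,-8,-11,-13,-2,-9,-7,0,-4]
-5>-8: swap(1,6), hi=5 ⇒ [-14,-9,-8,-11,-13,-2,-5,-7,0,-4]
-9<-8: swap(1,1), lo=2 mid=2 ⇒ [-14,-9,-8,-11,-13,-2,-5,-7,0,-4]
-8=-8: mid=3
-11<-8: swap(2,3), lo=3 mid=4 ⇒ [-14,-9,-11,-8,-13,-2,-5,-7,0,-4]
-13<-8: swap(3,4), lo=4 mid=5 ⇒ [-14,-9,-11,-13,-8,-2,-5,-7,0,-4]
-2>-8: swap(5,5), hi=4 ⇒ [-14,-9,-11,-13,-8,-2,-5,-7,0,-4]
done. lo=4 hi=4; A=[-14,-9,-11,-13,-8,-2,-5,-7,0,-4]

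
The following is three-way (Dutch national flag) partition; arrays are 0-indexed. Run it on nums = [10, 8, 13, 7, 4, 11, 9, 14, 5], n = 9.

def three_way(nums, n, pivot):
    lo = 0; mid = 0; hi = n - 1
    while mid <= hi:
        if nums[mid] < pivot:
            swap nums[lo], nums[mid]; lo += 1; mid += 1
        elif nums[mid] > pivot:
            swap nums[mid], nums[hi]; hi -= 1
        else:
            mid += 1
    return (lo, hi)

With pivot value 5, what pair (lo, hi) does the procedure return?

pivot = 5; lo=0, mid=0, hi=8
nums[mid]=10>5: swap nums[0],nums[8]; hi=7 → [5, 8, 13, 7, 4, 11, 9, 14, 10]
nums[mid]=5=5: mid=1
nums[mid]=8>5: swap nums[1],nums[7]; hi=6 → [5, 14, 13, 7, 4, 11, 9, 8, 10]
nums[mid]=14>5: swap nums[1],nums[6]; hi=5 → [5, 9, 13, 7, 4, 11, 14, 8, 10]
nums[mid]=9>5: swap nums[1],nums[5]; hi=4 → [5, 11, 13, 7, 4, 9, 14, 8, 10]
nums[mid]=11>5: swap nums[1],nums[4]; hi=3 → [5, 4, 13, 7, 11, 9, 14, 8, 10]
nums[mid]=4<5: swap nums[0],nums[1]; lo=1,mid=2 → [4, 5, 13, 7, 11, 9, 14, 8, 10]
nums[mid]=13>5: swap nums[2],nums[3]; hi=2 → [4, 5, 7, 13, 11, 9, 14, 8, 10]
nums[mid]=7>5: swap nums[2],nums[2]; hi=1 → [4, 5, 7, 13, 11, 9, 14, 8, 10]
end: lo=1, hi=1; nums = [4, 5, 7, 13, 11, 9, 14, 8, 10]

(1, 1)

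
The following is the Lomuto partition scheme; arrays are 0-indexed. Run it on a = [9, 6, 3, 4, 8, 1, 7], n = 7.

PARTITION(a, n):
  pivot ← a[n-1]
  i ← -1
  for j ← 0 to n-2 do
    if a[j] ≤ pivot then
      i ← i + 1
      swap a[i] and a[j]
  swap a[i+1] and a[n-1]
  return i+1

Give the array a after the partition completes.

[6, 3, 4, 1, 7, 9, 8]

pivot=7, i=-1
j=0: 9>7, skip
j=1: 6≤7, i=0, swap(0,1) ⇒ [6, 9, 3, 4, 8, 1, 7]
j=2: 3≤7, i=1, swap(1,2) ⇒ [6, 3, 9, 4, 8, 1, 7]
j=3: 4≤7, i=2, swap(2,3) ⇒ [6, 3, 4, 9, 8, 1, 7]
j=4: 8>7, skip
j=5: 1≤7, i=3, swap(3,5) ⇒ [6, 3, 4, 1, 8, 9, 7]
swap(4,6) ⇒ [6, 3, 4, 1, 7, 9, 8]; return 4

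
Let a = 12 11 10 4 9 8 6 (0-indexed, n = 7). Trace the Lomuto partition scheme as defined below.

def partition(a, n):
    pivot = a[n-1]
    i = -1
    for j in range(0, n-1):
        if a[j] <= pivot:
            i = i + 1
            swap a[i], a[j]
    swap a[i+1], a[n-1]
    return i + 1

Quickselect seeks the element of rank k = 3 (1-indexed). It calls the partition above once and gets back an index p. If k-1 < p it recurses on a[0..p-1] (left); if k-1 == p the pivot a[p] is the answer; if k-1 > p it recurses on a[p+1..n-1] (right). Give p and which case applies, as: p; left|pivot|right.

pivot=6, i=-1
j=0: 12>6, skip
j=1: 11>6, skip
j=2: 10>6, skip
j=3: 4≤6, i=0, swap(0,3) ⇒ 4 11 10 12 9 8 6
j=4: 9>6, skip
j=5: 8>6, skip
swap(1,6) ⇒ 4 6 10 12 9 8 11; return 1
p = 1; k-1 = 2 > 1 ⇒ right

1; right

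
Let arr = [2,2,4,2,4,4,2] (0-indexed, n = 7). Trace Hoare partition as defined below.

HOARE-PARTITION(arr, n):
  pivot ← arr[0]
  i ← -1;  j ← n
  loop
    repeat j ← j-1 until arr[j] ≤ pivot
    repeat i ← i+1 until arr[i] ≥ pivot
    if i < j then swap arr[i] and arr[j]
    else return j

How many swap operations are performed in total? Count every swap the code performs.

2

pivot=2
j stops at 6 (2), i stops at 0 (2); swap ⇒ [2,2,4,2,4,4,2]
j stops at 3 (2), i stops at 1 (2); swap ⇒ [2,2,4,2,4,4,2]
j stops at 1, i stops at 2; i≥j ⇒ return 1. arr=[2,2,4,2,4,4,2]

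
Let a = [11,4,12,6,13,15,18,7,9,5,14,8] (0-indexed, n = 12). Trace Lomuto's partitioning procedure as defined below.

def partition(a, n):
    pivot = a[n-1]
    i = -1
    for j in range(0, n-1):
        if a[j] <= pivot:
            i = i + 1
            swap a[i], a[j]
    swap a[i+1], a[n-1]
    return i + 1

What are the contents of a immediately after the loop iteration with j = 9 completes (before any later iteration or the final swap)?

pivot = a[11] = 8; i = -1
j=0: a[0]=11 > 8 → no swap
j=1: a[1]=4 ≤ 8 → i=0, swap a[0],a[1] → [4,11,12,6,13,15,18,7,9,5,14,8]
j=2: a[2]=12 > 8 → no swap
j=3: a[3]=6 ≤ 8 → i=1, swap a[1],a[3] → [4,6,12,11,13,15,18,7,9,5,14,8]
j=4: a[4]=13 > 8 → no swap
j=5: a[5]=15 > 8 → no swap
j=6: a[6]=18 > 8 → no swap
j=7: a[7]=7 ≤ 8 → i=2, swap a[2],a[7] → [4,6,7,11,13,15,18,12,9,5,14,8]
j=8: a[8]=9 > 8 → no swap
j=9: a[9]=5 ≤ 8 → i=3, swap a[3],a[9] → [4,6,7,5,13,15,18,12,9,11,14,8]
(after j=9) a = [4,6,7,5,13,15,18,12,9,11,14,8]

[4,6,7,5,13,15,18,12,9,11,14,8]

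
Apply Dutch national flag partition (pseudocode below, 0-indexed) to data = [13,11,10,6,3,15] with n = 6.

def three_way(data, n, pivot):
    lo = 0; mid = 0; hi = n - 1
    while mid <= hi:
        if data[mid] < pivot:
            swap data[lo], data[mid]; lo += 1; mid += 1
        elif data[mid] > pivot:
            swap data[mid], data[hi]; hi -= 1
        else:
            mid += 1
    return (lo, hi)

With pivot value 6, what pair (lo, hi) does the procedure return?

(1, 1)

pivot = 6; lo=0, mid=0, hi=5
data[mid]=13>6: swap data[0],data[5]; hi=4 → [15,11,10,6,3,13]
data[mid]=15>6: swap data[0],data[4]; hi=3 → [3,11,10,6,15,13]
data[mid]=3<6: swap data[0],data[0]; lo=1,mid=1 → [3,11,10,6,15,13]
data[mid]=11>6: swap data[1],data[3]; hi=2 → [3,6,10,11,15,13]
data[mid]=6=6: mid=2
data[mid]=10>6: swap data[2],data[2]; hi=1 → [3,6,10,11,15,13]
end: lo=1, hi=1; data = [3,6,10,11,15,13]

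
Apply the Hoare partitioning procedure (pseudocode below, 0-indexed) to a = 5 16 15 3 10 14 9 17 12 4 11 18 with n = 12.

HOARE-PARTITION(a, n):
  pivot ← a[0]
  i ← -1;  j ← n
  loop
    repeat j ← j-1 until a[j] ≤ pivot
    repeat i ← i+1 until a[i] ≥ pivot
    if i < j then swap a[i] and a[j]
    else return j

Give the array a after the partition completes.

4 3 15 16 10 14 9 17 12 5 11 18

pivot=5
j stops at 9 (4), i stops at 0 (5); swap ⇒ 4 16 15 3 10 14 9 17 12 5 11 18
j stops at 3 (3), i stops at 1 (16); swap ⇒ 4 3 15 16 10 14 9 17 12 5 11 18
j stops at 1, i stops at 2; i≥j ⇒ return 1. a=4 3 15 16 10 14 9 17 12 5 11 18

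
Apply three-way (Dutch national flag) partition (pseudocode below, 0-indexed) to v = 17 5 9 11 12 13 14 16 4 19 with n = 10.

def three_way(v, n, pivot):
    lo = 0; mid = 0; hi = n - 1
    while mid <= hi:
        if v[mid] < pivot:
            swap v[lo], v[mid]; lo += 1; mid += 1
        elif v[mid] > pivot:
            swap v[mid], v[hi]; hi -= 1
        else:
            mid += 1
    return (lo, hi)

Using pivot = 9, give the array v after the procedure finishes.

4 5 9 12 13 14 16 11 19 17

pivot = 9; lo=0, mid=0, hi=9
v[mid]=17>9: swap v[0],v[9]; hi=8 → 19 5 9 11 12 13 14 16 4 17
v[mid]=19>9: swap v[0],v[8]; hi=7 → 4 5 9 11 12 13 14 16 19 17
v[mid]=4<9: swap v[0],v[0]; lo=1,mid=1 → 4 5 9 11 12 13 14 16 19 17
v[mid]=5<9: swap v[1],v[1]; lo=2,mid=2 → 4 5 9 11 12 13 14 16 19 17
v[mid]=9=9: mid=3
v[mid]=11>9: swap v[3],v[7]; hi=6 → 4 5 9 16 12 13 14 11 19 17
v[mid]=16>9: swap v[3],v[6]; hi=5 → 4 5 9 14 12 13 16 11 19 17
v[mid]=14>9: swap v[3],v[5]; hi=4 → 4 5 9 13 12 14 16 11 19 17
v[mid]=13>9: swap v[3],v[4]; hi=3 → 4 5 9 12 13 14 16 11 19 17
v[mid]=12>9: swap v[3],v[3]; hi=2 → 4 5 9 12 13 14 16 11 19 17
end: lo=2, hi=2; v = 4 5 9 12 13 14 16 11 19 17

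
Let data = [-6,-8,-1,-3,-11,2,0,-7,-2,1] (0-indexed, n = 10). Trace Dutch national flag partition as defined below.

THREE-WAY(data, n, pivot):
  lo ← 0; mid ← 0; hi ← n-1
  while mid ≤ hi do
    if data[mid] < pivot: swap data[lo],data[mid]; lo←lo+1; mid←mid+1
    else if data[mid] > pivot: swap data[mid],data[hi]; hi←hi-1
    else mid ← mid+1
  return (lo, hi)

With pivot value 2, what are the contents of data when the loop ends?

[-6,-8,-1,-3,-11,0,-7,-2,1,2]

pivot = 2; lo=0, mid=0, hi=9
data[mid]=-6<2: swap data[0],data[0]; lo=1,mid=1 → [-6,-8,-1,-3,-11,2,0,-7,-2,1]
data[mid]=-8<2: swap data[1],data[1]; lo=2,mid=2 → [-6,-8,-1,-3,-11,2,0,-7,-2,1]
data[mid]=-1<2: swap data[2],data[2]; lo=3,mid=3 → [-6,-8,-1,-3,-11,2,0,-7,-2,1]
data[mid]=-3<2: swap data[3],data[3]; lo=4,mid=4 → [-6,-8,-1,-3,-11,2,0,-7,-2,1]
data[mid]=-11<2: swap data[4],data[4]; lo=5,mid=5 → [-6,-8,-1,-3,-11,2,0,-7,-2,1]
data[mid]=2=2: mid=6
data[mid]=0<2: swap data[5],data[6]; lo=6,mid=7 → [-6,-8,-1,-3,-11,0,2,-7,-2,1]
data[mid]=-7<2: swap data[6],data[7]; lo=7,mid=8 → [-6,-8,-1,-3,-11,0,-7,2,-2,1]
data[mid]=-2<2: swap data[7],data[8]; lo=8,mid=9 → [-6,-8,-1,-3,-11,0,-7,-2,2,1]
data[mid]=1<2: swap data[8],data[9]; lo=9,mid=10 → [-6,-8,-1,-3,-11,0,-7,-2,1,2]
end: lo=9, hi=9; data = [-6,-8,-1,-3,-11,0,-7,-2,1,2]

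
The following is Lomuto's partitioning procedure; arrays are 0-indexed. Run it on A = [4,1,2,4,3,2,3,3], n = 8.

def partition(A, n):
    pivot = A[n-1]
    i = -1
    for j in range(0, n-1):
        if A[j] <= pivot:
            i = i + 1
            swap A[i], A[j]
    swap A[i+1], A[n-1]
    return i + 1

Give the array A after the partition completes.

pivot = A[7] = 3; i = -1
j=0: A[0]=4 > 3 → no swap
j=1: A[1]=1 ≤ 3 → i=0, swap A[0],A[1] → [1,4,2,4,3,2,3,3]
j=2: A[2]=2 ≤ 3 → i=1, swap A[1],A[2] → [1,2,4,4,3,2,3,3]
j=3: A[3]=4 > 3 → no swap
j=4: A[4]=3 ≤ 3 → i=2, swap A[2],A[4] → [1,2,3,4,4,2,3,3]
j=5: A[5]=2 ≤ 3 → i=3, swap A[3],A[5] → [1,2,3,2,4,4,3,3]
j=6: A[6]=3 ≤ 3 → i=4, swap A[4],A[6] → [1,2,3,2,3,4,4,3]
final swap A[5],A[7] → [1,2,3,2,3,3,4,4]; return 5

[1,2,3,2,3,3,4,4]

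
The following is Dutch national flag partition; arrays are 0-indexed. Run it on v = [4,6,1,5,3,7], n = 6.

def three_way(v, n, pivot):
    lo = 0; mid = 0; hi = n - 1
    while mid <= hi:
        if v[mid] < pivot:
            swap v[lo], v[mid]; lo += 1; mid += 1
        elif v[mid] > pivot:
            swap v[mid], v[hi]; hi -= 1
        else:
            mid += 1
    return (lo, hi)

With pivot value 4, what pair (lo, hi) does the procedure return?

pivot = 4; lo=0, mid=0, hi=5
v[mid]=4=4: mid=1
v[mid]=6>4: swap v[1],v[5]; hi=4 → [4,7,1,5,3,6]
v[mid]=7>4: swap v[1],v[4]; hi=3 → [4,3,1,5,7,6]
v[mid]=3<4: swap v[0],v[1]; lo=1,mid=2 → [3,4,1,5,7,6]
v[mid]=1<4: swap v[1],v[2]; lo=2,mid=3 → [3,1,4,5,7,6]
v[mid]=5>4: swap v[3],v[3]; hi=2 → [3,1,4,5,7,6]
end: lo=2, hi=2; v = [3,1,4,5,7,6]

(2, 2)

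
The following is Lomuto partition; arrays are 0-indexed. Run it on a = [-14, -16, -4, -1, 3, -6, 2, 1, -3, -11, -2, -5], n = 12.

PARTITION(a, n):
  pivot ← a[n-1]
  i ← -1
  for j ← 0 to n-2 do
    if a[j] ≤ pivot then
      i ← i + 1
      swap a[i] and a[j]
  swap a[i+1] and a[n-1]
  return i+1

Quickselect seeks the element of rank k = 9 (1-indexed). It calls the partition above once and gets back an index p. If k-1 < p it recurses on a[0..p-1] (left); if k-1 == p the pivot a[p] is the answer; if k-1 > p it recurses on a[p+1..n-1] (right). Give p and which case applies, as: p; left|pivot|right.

4; right

pivot=-5, i=-1
j=0: -14≤-5, i=0, swap(0,0) ⇒ [-14, -16, -4, -1, 3, -6, 2, 1, -3, -11, -2, -5]
j=1: -16≤-5, i=1, swap(1,1) ⇒ [-14, -16, -4, -1, 3, -6, 2, 1, -3, -11, -2, -5]
j=2: -4>-5, skip
j=3: -1>-5, skip
j=4: 3>-5, skip
j=5: -6≤-5, i=2, swap(2,5) ⇒ [-14, -16, -6, -1, 3, -4, 2, 1, -3, -11, -2, -5]
j=6: 2>-5, skip
j=7: 1>-5, skip
j=8: -3>-5, skip
j=9: -11≤-5, i=3, swap(3,9) ⇒ [-14, -16, -6, -11, 3, -4, 2, 1, -3, -1, -2, -5]
j=10: -2>-5, skip
swap(4,11) ⇒ [-14, -16, -6, -11, -5, -4, 2, 1, -3, -1, -2, 3]; return 4
p = 4; k-1 = 8 > 4 ⇒ right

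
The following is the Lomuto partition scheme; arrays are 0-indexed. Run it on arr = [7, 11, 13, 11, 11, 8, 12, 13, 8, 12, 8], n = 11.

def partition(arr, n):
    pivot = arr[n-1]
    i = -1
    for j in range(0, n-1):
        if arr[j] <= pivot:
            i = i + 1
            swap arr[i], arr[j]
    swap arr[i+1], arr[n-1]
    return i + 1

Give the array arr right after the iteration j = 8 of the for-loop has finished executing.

pivot = arr[10] = 8; i = -1
j=0: arr[0]=7 ≤ 8 → i=0, swap arr[0],arr[0] (no change) → [7, 11, 13, 11, 11, 8, 12, 13, 8, 12, 8]
j=1: arr[1]=11 > 8 → no swap
j=2: arr[2]=13 > 8 → no swap
j=3: arr[3]=11 > 8 → no swap
j=4: arr[4]=11 > 8 → no swap
j=5: arr[5]=8 ≤ 8 → i=1, swap arr[1],arr[5] → [7, 8, 13, 11, 11, 11, 12, 13, 8, 12, 8]
j=6: arr[6]=12 > 8 → no swap
j=7: arr[7]=13 > 8 → no swap
j=8: arr[8]=8 ≤ 8 → i=2, swap arr[2],arr[8] → [7, 8, 8, 11, 11, 11, 12, 13, 13, 12, 8]
(after j=8) arr = [7, 8, 8, 11, 11, 11, 12, 13, 13, 12, 8]

[7, 8, 8, 11, 11, 11, 12, 13, 13, 12, 8]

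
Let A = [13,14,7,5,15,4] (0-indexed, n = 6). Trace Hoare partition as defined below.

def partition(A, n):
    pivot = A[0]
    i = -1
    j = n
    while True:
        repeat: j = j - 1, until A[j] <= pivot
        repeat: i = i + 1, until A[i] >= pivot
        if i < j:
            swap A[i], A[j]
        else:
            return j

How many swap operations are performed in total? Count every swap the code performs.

pivot=13
j stops at 5 (4), i stops at 0 (13); swap ⇒ [4,14,7,5,15,13]
j stops at 3 (5), i stops at 1 (14); swap ⇒ [4,5,7,14,15,13]
j stops at 2, i stops at 3; i≥j ⇒ return 2. A=[4,5,7,14,15,13]

2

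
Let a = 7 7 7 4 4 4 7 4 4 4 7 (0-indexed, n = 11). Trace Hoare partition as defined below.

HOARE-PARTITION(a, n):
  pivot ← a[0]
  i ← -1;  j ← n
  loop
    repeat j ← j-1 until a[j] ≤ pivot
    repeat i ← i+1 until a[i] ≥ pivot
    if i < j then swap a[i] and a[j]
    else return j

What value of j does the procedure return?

pivot=7
j stops at 10 (7), i stops at 0 (7); swap ⇒ 7 7 7 4 4 4 7 4 4 4 7
j stops at 9 (4), i stops at 1 (7); swap ⇒ 7 4 7 4 4 4 7 4 4 7 7
j stops at 8 (4), i stops at 2 (7); swap ⇒ 7 4 4 4 4 4 7 4 7 7 7
j stops at 7 (4), i stops at 6 (7); swap ⇒ 7 4 4 4 4 4 4 7 7 7 7
j stops at 6, i stops at 7; i≥j ⇒ return 6. a=7 4 4 4 4 4 4 7 7 7 7

6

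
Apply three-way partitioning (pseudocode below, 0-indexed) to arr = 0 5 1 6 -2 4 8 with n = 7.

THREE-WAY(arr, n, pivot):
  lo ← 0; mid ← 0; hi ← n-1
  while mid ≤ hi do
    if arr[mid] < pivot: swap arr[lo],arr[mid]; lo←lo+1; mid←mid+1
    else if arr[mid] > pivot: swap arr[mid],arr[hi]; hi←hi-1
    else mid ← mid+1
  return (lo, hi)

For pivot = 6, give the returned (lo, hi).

(5, 5)

pivot = 6; lo=0, mid=0, hi=6
arr[mid]=0<6: swap arr[0],arr[0]; lo=1,mid=1 → 0 5 1 6 -2 4 8
arr[mid]=5<6: swap arr[1],arr[1]; lo=2,mid=2 → 0 5 1 6 -2 4 8
arr[mid]=1<6: swap arr[2],arr[2]; lo=3,mid=3 → 0 5 1 6 -2 4 8
arr[mid]=6=6: mid=4
arr[mid]=-2<6: swap arr[3],arr[4]; lo=4,mid=5 → 0 5 1 -2 6 4 8
arr[mid]=4<6: swap arr[4],arr[5]; lo=5,mid=6 → 0 5 1 -2 4 6 8
arr[mid]=8>6: swap arr[6],arr[6]; hi=5 → 0 5 1 -2 4 6 8
end: lo=5, hi=5; arr = 0 5 1 -2 4 6 8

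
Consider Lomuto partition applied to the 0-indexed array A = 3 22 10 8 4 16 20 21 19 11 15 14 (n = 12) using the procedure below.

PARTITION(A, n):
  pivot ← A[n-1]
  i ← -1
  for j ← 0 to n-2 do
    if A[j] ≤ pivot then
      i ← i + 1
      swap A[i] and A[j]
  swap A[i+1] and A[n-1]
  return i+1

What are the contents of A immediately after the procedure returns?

3 10 8 4 11 14 20 21 19 22 15 16

pivot=14, i=-1
j=0: 3≤14, i=0, swap(0,0) ⇒ 3 22 10 8 4 16 20 21 19 11 15 14
j=1: 22>14, skip
j=2: 10≤14, i=1, swap(1,2) ⇒ 3 10 22 8 4 16 20 21 19 11 15 14
j=3: 8≤14, i=2, swap(2,3) ⇒ 3 10 8 22 4 16 20 21 19 11 15 14
j=4: 4≤14, i=3, swap(3,4) ⇒ 3 10 8 4 22 16 20 21 19 11 15 14
j=5: 16>14, skip
j=6: 20>14, skip
j=7: 21>14, skip
j=8: 19>14, skip
j=9: 11≤14, i=4, swap(4,9) ⇒ 3 10 8 4 11 16 20 21 19 22 15 14
j=10: 15>14, skip
swap(5,11) ⇒ 3 10 8 4 11 14 20 21 19 22 15 16; return 5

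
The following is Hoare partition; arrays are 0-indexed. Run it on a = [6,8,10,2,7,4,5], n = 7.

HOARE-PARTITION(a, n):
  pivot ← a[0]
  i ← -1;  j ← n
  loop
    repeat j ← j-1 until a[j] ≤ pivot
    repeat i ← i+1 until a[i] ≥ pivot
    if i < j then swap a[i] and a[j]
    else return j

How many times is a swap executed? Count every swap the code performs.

3

pivot = a[0] = 6; i = -1, j = 7
j→6 (a[6]=5≤6), i→0 (a[0]=6≥6); i<j, swap → [5,8,10,2,7,4,6]
j→5 (a[5]=4≤6), i→1 (a[1]=8≥6); i<j, swap → [5,4,10,2,7,8,6]
j→3 (a[3]=2≤6), i→2 (a[2]=10≥6); i<j, swap → [5,4,2,10,7,8,6]
j→2, i→3; i≥j, return j=2. a = [5,4,2,10,7,8,6]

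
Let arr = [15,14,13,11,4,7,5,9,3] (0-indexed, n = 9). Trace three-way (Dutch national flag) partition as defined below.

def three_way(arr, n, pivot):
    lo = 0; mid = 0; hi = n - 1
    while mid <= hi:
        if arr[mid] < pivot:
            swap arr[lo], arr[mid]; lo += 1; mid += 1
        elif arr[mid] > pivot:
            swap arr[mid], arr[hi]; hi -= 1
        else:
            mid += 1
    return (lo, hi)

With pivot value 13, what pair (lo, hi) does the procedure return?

pivot = 13; lo=0, mid=0, hi=8
arr[mid]=15>13: swap arr[0],arr[8]; hi=7 → [3,14,13,11,4,7,5,9,15]
arr[mid]=3<13: swap arr[0],arr[0]; lo=1,mid=1 → [3,14,13,11,4,7,5,9,15]
arr[mid]=14>13: swap arr[1],arr[7]; hi=6 → [3,9,13,11,4,7,5,14,15]
arr[mid]=9<13: swap arr[1],arr[1]; lo=2,mid=2 → [3,9,13,11,4,7,5,14,15]
arr[mid]=13=13: mid=3
arr[mid]=11<13: swap arr[2],arr[3]; lo=3,mid=4 → [3,9,11,13,4,7,5,14,15]
arr[mid]=4<13: swap arr[3],arr[4]; lo=4,mid=5 → [3,9,11,4,13,7,5,14,15]
arr[mid]=7<13: swap arr[4],arr[5]; lo=5,mid=6 → [3,9,11,4,7,13,5,14,15]
arr[mid]=5<13: swap arr[5],arr[6]; lo=6,mid=7 → [3,9,11,4,7,5,13,14,15]
end: lo=6, hi=6; arr = [3,9,11,4,7,5,13,14,15]

(6, 6)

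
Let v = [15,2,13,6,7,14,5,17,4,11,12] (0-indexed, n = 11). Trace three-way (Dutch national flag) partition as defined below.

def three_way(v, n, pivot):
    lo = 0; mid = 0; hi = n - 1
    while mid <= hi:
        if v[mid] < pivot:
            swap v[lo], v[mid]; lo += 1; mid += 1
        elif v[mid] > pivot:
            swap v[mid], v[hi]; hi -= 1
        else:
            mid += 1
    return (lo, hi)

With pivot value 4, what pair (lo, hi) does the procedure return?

(1, 1)

lo=0 mid=0 hi=10
15>4: swap(0,10), hi=9 ⇒ [12,2,13,6,7,14,5,17,4,11,15]
12>4: swap(0,9), hi=8 ⇒ [11,2,13,6,7,14,5,17,4,12,15]
11>4: swap(0,8), hi=7 ⇒ [4,2,13,6,7,14,5,17,11,12,15]
4=4: mid=1
2<4: swap(0,1), lo=1 mid=2 ⇒ [2,4,13,6,7,14,5,17,11,12,15]
13>4: swap(2,7), hi=6 ⇒ [2,4,17,6,7,14,5,13,11,12,15]
17>4: swap(2,6), hi=5 ⇒ [2,4,5,6,7,14,17,13,11,12,15]
5>4: swap(2,5), hi=4 ⇒ [2,4,14,6,7,5,17,13,11,12,15]
14>4: swap(2,4), hi=3 ⇒ [2,4,7,6,14,5,17,13,11,12,15]
7>4: swap(2,3), hi=2 ⇒ [2,4,6,7,14,5,17,13,11,12,15]
6>4: swap(2,2), hi=1 ⇒ [2,4,6,7,14,5,17,13,11,12,15]
done. lo=1 hi=1; v=[2,4,6,7,14,5,17,13,11,12,15]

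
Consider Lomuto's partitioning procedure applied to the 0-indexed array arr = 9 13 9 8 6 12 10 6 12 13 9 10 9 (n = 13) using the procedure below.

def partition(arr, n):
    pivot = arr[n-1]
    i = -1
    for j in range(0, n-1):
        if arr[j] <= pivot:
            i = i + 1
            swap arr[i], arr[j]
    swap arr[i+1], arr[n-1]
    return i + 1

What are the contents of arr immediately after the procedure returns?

9 9 8 6 6 9 9 13 12 13 12 10 10

pivot=9, i=-1
j=0: 9≤9, i=0, swap(0,0) ⇒ 9 13 9 8 6 12 10 6 12 13 9 10 9
j=1: 13>9, skip
j=2: 9≤9, i=1, swap(1,2) ⇒ 9 9 13 8 6 12 10 6 12 13 9 10 9
j=3: 8≤9, i=2, swap(2,3) ⇒ 9 9 8 13 6 12 10 6 12 13 9 10 9
j=4: 6≤9, i=3, swap(3,4) ⇒ 9 9 8 6 13 12 10 6 12 13 9 10 9
j=5: 12>9, skip
j=6: 10>9, skip
j=7: 6≤9, i=4, swap(4,7) ⇒ 9 9 8 6 6 12 10 13 12 13 9 10 9
j=8: 12>9, skip
j=9: 13>9, skip
j=10: 9≤9, i=5, swap(5,10) ⇒ 9 9 8 6 6 9 10 13 12 13 12 10 9
j=11: 10>9, skip
swap(6,12) ⇒ 9 9 8 6 6 9 9 13 12 13 12 10 10; return 6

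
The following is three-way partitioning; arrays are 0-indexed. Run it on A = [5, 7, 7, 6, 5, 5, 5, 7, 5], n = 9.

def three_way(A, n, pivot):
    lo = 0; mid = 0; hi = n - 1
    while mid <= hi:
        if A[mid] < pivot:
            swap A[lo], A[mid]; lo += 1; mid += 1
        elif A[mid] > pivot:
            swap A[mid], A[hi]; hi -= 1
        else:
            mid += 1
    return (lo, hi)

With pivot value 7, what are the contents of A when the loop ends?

[5, 6, 5, 5, 5, 5, 7, 7, 7]

pivot = 7; lo=0, mid=0, hi=8
A[mid]=5<7: swap A[0],A[0]; lo=1,mid=1 → [5, 7, 7, 6, 5, 5, 5, 7, 5]
A[mid]=7=7: mid=2
A[mid]=7=7: mid=3
A[mid]=6<7: swap A[1],A[3]; lo=2,mid=4 → [5, 6, 7, 7, 5, 5, 5, 7, 5]
A[mid]=5<7: swap A[2],A[4]; lo=3,mid=5 → [5, 6, 5, 7, 7, 5, 5, 7, 5]
A[mid]=5<7: swap A[3],A[5]; lo=4,mid=6 → [5, 6, 5, 5, 7, 7, 5, 7, 5]
A[mid]=5<7: swap A[4],A[6]; lo=5,mid=7 → [5, 6, 5, 5, 5, 7, 7, 7, 5]
A[mid]=7=7: mid=8
A[mid]=5<7: swap A[5],A[8]; lo=6,mid=9 → [5, 6, 5, 5, 5, 5, 7, 7, 7]
end: lo=6, hi=8; A = [5, 6, 5, 5, 5, 5, 7, 7, 7]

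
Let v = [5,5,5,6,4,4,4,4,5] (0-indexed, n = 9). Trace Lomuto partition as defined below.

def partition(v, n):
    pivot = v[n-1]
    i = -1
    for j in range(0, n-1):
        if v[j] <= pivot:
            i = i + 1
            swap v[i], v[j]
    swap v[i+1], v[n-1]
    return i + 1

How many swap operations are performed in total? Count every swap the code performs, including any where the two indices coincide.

pivot = v[8] = 5; i = -1
j=0: v[0]=5 ≤ 5 → i=0, swap v[0],v[0] (no change) → [5,5,5,6,4,4,4,4,5]
j=1: v[1]=5 ≤ 5 → i=1, swap v[1],v[1] (no change) → [5,5,5,6,4,4,4,4,5]
j=2: v[2]=5 ≤ 5 → i=2, swap v[2],v[2] (no change) → [5,5,5,6,4,4,4,4,5]
j=3: v[3]=6 > 5 → no swap
j=4: v[4]=4 ≤ 5 → i=3, swap v[3],v[4] → [5,5,5,4,6,4,4,4,5]
j=5: v[5]=4 ≤ 5 → i=4, swap v[4],v[5] → [5,5,5,4,4,6,4,4,5]
j=6: v[6]=4 ≤ 5 → i=5, swap v[5],v[6] → [5,5,5,4,4,4,6,4,5]
j=7: v[7]=4 ≤ 5 → i=6, swap v[6],v[7] → [5,5,5,4,4,4,4,6,5]
final swap v[7],v[8] → [5,5,5,4,4,4,4,5,6]; return 7

8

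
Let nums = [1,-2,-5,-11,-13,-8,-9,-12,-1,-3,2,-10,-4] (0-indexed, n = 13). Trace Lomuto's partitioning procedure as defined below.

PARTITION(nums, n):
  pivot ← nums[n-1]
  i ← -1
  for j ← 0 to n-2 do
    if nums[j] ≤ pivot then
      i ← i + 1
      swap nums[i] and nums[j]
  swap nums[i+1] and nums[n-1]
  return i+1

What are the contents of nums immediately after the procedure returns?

pivot=-4, i=-1
j=0: 1>-4, skip
j=1: -2>-4, skip
j=2: -5≤-4, i=0, swap(0,2) ⇒ [-5,-2,1,-11,-13,-8,-9,-12,-1,-3,2,-10,-4]
j=3: -11≤-4, i=1, swap(1,3) ⇒ [-5,-11,1,-2,-13,-8,-9,-12,-1,-3,2,-10,-4]
j=4: -13≤-4, i=2, swap(2,4) ⇒ [-5,-11,-13,-2,1,-8,-9,-12,-1,-3,2,-10,-4]
j=5: -8≤-4, i=3, swap(3,5) ⇒ [-5,-11,-13,-8,1,-2,-9,-12,-1,-3,2,-10,-4]
j=6: -9≤-4, i=4, swap(4,6) ⇒ [-5,-11,-13,-8,-9,-2,1,-12,-1,-3,2,-10,-4]
j=7: -12≤-4, i=5, swap(5,7) ⇒ [-5,-11,-13,-8,-9,-12,1,-2,-1,-3,2,-10,-4]
j=8: -1>-4, skip
j=9: -3>-4, skip
j=10: 2>-4, skip
j=11: -10≤-4, i=6, swap(6,11) ⇒ [-5,-11,-13,-8,-9,-12,-10,-2,-1,-3,2,1,-4]
swap(7,12) ⇒ [-5,-11,-13,-8,-9,-12,-10,-4,-1,-3,2,1,-2]; return 7

[-5,-11,-13,-8,-9,-12,-10,-4,-1,-3,2,1,-2]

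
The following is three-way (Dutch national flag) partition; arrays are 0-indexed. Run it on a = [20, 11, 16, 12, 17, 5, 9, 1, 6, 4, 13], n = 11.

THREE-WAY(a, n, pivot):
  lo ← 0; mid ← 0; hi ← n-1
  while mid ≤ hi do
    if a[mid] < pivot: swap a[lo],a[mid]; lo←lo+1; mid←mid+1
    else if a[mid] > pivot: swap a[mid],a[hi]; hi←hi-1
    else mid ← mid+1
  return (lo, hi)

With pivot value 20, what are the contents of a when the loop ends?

[11, 16, 12, 17, 5, 9, 1, 6, 4, 13, 20]

pivot = 20; lo=0, mid=0, hi=10
a[mid]=20=20: mid=1
a[mid]=11<20: swap a[0],a[1]; lo=1,mid=2 → [11, 20, 16, 12, 17, 5, 9, 1, 6, 4, 13]
a[mid]=16<20: swap a[1],a[2]; lo=2,mid=3 → [11, 16, 20, 12, 17, 5, 9, 1, 6, 4, 13]
a[mid]=12<20: swap a[2],a[3]; lo=3,mid=4 → [11, 16, 12, 20, 17, 5, 9, 1, 6, 4, 13]
a[mid]=17<20: swap a[3],a[4]; lo=4,mid=5 → [11, 16, 12, 17, 20, 5, 9, 1, 6, 4, 13]
a[mid]=5<20: swap a[4],a[5]; lo=5,mid=6 → [11, 16, 12, 17, 5, 20, 9, 1, 6, 4, 13]
a[mid]=9<20: swap a[5],a[6]; lo=6,mid=7 → [11, 16, 12, 17, 5, 9, 20, 1, 6, 4, 13]
a[mid]=1<20: swap a[6],a[7]; lo=7,mid=8 → [11, 16, 12, 17, 5, 9, 1, 20, 6, 4, 13]
a[mid]=6<20: swap a[7],a[8]; lo=8,mid=9 → [11, 16, 12, 17, 5, 9, 1, 6, 20, 4, 13]
a[mid]=4<20: swap a[8],a[9]; lo=9,mid=10 → [11, 16, 12, 17, 5, 9, 1, 6, 4, 20, 13]
a[mid]=13<20: swap a[9],a[10]; lo=10,mid=11 → [11, 16, 12, 17, 5, 9, 1, 6, 4, 13, 20]
end: lo=10, hi=10; a = [11, 16, 12, 17, 5, 9, 1, 6, 4, 13, 20]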